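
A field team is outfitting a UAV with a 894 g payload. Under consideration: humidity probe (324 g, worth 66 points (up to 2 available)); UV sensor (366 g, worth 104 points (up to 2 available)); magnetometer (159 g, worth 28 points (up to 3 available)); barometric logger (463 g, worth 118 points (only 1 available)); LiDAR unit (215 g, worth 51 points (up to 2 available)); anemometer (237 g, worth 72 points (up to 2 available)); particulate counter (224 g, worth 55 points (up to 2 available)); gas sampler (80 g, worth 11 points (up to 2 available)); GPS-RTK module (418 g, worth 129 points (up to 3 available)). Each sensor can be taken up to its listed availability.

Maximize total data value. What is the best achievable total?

273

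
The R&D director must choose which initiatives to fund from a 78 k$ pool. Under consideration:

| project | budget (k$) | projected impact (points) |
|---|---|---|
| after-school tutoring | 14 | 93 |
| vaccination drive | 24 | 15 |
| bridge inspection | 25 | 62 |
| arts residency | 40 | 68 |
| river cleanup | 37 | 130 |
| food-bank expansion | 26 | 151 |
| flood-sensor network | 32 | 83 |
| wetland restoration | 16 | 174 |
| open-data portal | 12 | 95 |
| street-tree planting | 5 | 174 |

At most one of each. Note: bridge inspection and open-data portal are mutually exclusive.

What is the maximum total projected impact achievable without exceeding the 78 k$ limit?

687

The ratio ordering already packs tightly: after-school tutoring + food-bank expansion + wetland restoration + open-data portal + street-tree planting, 73 k$, 687.
An exhaustive check of the 1024 subsets confirms 687.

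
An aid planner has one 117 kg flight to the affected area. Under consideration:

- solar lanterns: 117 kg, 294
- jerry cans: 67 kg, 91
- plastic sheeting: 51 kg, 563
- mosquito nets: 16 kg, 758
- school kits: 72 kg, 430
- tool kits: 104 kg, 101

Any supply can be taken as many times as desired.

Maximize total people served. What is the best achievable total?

Ranking by ratio (people served/kg): mosquito nets 47.38, plastic sheeting 11.04, school kits 5.97.
The ratio ordering already packs tightly: 7×mosquito nets, 112 kg, 5306.
No other feasible combination exceeds 5306.

5306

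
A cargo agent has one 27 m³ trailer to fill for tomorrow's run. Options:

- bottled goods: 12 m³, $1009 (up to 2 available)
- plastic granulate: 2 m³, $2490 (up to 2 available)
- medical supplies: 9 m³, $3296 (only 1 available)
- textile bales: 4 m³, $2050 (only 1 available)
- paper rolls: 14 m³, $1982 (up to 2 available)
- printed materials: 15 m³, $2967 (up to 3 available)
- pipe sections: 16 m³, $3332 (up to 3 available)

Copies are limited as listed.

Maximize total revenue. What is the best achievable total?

10362

Ranking by ratio (revenue/m³): plastic granulate 1245.00, textile bales 512.50, medical supplies 366.22.
Greedy by ratio would take 2×plastic granulate + medical supplies + textile bales: 17 m³ used, total 10326.
Dropping medical supplies frees 9 m³; slotting in pipe sections (16 m³) lifts the total to 10362 at 24 m³.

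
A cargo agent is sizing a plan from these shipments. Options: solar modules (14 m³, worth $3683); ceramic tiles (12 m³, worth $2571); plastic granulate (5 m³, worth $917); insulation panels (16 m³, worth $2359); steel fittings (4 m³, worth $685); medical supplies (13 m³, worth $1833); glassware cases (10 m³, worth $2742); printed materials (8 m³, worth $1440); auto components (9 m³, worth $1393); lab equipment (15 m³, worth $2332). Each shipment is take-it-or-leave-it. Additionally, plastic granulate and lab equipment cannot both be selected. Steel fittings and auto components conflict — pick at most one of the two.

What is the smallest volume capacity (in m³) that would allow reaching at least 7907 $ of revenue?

33

Look for the lowest-volume combination reaching 7907.
Taking solar modules + plastic granulate + steel fittings + glassware cases gives 8027 (≥ 7907) for 33 m³.
Below 33 m³ the best achievable stays under 7907.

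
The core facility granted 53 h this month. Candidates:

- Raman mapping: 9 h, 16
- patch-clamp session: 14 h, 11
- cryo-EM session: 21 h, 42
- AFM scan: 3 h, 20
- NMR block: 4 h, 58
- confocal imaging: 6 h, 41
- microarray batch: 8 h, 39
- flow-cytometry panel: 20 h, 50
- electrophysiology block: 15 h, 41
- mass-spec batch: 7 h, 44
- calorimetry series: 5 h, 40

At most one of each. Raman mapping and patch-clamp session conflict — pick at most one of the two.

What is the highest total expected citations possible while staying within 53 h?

Filling by ratio: AFM scan + NMR block + confocal imaging + microarray batch + electrophysiology block + mass-spec batch + calorimetry series for 283, with 5 h left unused.
Dropping electrophysiology block frees 15 h; slotting in flow-cytometry panel (20 h) lifts the total to 292 at 53 h.
Next best is AFM scan + NMR block + confocal imaging + microarray batch + electrophysiology block + mass-spec batch + calorimetry series at 283 (48 h) — short by 9.

292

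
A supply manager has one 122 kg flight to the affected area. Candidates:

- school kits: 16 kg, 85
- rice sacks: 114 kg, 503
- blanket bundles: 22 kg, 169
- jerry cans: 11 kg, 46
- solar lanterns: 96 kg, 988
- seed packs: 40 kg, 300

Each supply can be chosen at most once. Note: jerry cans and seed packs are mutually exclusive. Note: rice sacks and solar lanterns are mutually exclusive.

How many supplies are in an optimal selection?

The maximum people served within 122 kg is 1157.
blanket bundles + solar lanterns hits 1157 at 118 kg.
All optima have 2 supplies.

2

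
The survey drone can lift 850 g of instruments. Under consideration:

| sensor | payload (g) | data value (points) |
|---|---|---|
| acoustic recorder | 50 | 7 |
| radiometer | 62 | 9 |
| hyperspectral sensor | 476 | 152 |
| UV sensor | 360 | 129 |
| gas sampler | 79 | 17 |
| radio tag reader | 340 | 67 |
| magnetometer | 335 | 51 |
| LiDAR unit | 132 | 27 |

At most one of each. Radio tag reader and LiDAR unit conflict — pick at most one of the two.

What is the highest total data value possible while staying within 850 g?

281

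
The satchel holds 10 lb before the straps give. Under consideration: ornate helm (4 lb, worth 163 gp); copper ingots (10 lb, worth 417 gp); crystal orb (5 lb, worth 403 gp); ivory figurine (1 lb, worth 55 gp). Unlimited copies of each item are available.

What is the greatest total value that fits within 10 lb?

806

The ratio ordering already packs tightly: 2×crystal orb, 10 lb, 806.
Nothing else within 10 lb beats 806.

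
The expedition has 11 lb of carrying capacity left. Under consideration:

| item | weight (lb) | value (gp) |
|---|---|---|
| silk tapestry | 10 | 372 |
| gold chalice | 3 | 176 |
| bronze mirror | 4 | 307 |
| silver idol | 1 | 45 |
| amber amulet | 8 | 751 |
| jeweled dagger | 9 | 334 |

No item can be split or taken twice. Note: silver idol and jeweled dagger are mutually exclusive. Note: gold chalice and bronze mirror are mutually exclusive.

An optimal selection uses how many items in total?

Optimal total is 927.
gold chalice + amber amulet hits 927 at 11 lb.
All optima have 2 items.

2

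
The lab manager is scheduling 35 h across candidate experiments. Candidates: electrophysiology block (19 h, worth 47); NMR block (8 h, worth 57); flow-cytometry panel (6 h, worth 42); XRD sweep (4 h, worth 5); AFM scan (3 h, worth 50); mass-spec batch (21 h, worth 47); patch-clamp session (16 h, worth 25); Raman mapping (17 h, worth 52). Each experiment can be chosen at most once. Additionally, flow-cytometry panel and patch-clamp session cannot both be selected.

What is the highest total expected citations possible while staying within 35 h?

Best packing: NMR block + flow-cytometry panel + AFM scan + Raman mapping — 34 h, 201 total.
Every other selection either busts 35 h or breaks a pairing rule or fails to beat 201.

201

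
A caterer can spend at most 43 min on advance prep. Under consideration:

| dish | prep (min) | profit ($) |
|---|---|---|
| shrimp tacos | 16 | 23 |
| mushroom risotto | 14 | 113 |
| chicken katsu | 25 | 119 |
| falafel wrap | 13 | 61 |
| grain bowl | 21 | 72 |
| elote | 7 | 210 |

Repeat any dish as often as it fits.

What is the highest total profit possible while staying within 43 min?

1260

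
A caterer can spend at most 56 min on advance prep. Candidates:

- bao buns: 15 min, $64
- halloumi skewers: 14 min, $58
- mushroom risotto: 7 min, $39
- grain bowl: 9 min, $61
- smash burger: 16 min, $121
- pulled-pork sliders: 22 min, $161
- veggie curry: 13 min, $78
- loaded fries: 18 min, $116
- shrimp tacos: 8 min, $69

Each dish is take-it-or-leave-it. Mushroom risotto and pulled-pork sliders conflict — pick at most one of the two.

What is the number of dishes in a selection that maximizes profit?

4

The maximum profit within 56 min is 412.
grain bowl + smash burger + pulled-pork sliders + shrimp tacos hits 412 at 55 min.
Any selection reaching 412 contains exactly 4 dishes.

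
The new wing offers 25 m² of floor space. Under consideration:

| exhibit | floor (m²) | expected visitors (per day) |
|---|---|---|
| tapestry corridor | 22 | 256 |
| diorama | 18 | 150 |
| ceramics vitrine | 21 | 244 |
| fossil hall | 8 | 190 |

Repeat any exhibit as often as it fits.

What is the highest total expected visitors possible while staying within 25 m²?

The ratio ordering already packs tightly: 3×fossil hall, 24 m², 570.
That's the maximum — no swap from here does better than 570.

570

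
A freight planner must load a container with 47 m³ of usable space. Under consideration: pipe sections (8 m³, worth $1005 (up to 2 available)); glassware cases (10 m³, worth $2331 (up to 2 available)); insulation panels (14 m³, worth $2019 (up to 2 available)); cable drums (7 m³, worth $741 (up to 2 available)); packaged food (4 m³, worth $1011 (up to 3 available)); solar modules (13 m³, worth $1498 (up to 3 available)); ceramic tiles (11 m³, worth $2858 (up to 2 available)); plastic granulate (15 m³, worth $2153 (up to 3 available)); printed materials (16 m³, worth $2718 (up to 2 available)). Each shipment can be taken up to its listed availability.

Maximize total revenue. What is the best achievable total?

11389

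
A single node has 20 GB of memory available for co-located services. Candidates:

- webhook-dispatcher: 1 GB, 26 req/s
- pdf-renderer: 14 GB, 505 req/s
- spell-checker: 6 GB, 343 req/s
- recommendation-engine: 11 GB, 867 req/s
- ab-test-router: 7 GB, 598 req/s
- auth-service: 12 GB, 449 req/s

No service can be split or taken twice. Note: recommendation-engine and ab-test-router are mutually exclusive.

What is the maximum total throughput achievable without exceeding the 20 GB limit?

1236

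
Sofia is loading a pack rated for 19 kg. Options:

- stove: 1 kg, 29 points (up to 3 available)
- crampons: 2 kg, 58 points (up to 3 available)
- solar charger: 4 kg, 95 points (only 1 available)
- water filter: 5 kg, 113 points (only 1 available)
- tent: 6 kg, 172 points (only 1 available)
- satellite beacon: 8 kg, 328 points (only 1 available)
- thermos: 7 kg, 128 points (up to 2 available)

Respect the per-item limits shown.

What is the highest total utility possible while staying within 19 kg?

645

Ranking by ratio (utility/kg): satellite beacon 41.00, stove 29.00, crampons 29.00, tent 28.67.
Taking the top-ratio items first gives 3×stove + 3×crampons + satellite beacon for 589 (17 kg).
Dropping 2×stove and crampons frees 4 kg; slotting in tent (6 kg) lifts the total to 645 at 19 kg.
That's the maximum — no swap from here does better than 645.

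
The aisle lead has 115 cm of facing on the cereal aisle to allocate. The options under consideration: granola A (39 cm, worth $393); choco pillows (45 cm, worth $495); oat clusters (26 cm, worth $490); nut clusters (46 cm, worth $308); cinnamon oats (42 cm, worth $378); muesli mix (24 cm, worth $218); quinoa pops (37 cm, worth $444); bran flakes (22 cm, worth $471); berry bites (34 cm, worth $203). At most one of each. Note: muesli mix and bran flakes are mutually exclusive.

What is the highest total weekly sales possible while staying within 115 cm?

1456

Taking choco pillows + oat clusters + bran flakes: 93 cm used, 1456 in weekly sales.
An exhaustive check of the 512 subsets confirms 1456.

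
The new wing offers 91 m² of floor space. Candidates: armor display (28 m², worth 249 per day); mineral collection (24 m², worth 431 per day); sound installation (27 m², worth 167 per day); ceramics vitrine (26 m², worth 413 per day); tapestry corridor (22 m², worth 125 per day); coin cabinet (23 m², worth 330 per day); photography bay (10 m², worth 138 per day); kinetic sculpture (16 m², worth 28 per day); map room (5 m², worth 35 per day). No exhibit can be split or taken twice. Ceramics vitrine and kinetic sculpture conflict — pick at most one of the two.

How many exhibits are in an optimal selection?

Best achievable expected visitors is 1347.
mineral collection + ceramics vitrine + coin cabinet + photography bay + map room hits 1347 at 88 m².
Any selection reaching 1347 contains exactly 5 exhibits.

5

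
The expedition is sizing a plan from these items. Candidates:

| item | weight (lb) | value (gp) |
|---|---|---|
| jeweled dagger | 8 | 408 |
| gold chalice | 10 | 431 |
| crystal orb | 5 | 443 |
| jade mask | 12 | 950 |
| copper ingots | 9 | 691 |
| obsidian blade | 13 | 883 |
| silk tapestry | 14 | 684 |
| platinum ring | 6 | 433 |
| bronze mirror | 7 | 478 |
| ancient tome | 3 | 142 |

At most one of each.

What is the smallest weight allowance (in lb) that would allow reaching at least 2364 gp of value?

32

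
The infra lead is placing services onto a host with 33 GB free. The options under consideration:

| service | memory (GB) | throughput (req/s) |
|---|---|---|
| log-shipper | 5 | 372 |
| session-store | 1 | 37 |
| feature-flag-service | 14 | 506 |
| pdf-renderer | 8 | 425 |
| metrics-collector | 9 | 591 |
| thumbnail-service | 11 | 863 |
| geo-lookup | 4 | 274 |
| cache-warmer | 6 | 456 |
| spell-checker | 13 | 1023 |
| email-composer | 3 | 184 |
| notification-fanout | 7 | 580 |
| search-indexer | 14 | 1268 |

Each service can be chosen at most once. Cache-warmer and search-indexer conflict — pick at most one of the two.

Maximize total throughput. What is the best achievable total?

Ranking by ratio (throughput/GB): search-indexer 90.57, notification-fanout 82.86, spell-checker 78.69, thumbnail-service 78.45.
Session-store + thumbnail-service + notification-fanout + search-indexer uses 33 of the 33 GB and totals 2748.

2748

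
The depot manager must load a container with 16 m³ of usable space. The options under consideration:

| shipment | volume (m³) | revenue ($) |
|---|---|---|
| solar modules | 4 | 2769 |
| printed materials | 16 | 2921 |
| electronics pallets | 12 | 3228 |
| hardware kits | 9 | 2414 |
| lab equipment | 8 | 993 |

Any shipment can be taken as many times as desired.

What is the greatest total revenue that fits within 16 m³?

11076

Taking 4×solar modules: 16 m³ used, 11076 in revenue.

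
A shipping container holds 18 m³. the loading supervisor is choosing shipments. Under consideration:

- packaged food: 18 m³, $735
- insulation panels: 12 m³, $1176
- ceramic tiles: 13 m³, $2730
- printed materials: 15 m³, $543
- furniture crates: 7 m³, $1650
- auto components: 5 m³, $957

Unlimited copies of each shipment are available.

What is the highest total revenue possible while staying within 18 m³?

3687

Density check — furniture crates 235.71, ceramic tiles 210.00, auto components 191.40, insulation panels 98.00 are the best per m³.
Filling by ratio: 2×furniture crates for 3300, with 4 m³ left unused.
The 14 m³ tied up in 2×furniture crates is better spent on ceramic tiles + auto components — total rises to 3687 (18 m³).
That's the maximum — no swap from here does better than 3687.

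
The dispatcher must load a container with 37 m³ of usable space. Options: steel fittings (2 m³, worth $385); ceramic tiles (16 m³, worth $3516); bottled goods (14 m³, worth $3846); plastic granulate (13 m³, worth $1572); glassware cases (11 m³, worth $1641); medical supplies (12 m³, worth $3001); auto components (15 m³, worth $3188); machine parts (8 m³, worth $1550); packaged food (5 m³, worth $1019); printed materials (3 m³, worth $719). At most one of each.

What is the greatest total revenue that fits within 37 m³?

9116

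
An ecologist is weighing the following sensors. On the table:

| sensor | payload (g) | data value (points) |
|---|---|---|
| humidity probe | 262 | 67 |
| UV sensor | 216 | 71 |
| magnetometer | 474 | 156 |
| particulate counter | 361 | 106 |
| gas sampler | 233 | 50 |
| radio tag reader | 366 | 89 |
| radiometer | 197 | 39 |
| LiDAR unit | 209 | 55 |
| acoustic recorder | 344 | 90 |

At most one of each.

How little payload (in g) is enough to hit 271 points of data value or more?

899

Minimise g subject to total data value ≥ 271.
Taking UV sensor + magnetometer + LiDAR unit gives 282 (≥ 271) for 899 g.
Any bundle with less than 899 g falls short of 271.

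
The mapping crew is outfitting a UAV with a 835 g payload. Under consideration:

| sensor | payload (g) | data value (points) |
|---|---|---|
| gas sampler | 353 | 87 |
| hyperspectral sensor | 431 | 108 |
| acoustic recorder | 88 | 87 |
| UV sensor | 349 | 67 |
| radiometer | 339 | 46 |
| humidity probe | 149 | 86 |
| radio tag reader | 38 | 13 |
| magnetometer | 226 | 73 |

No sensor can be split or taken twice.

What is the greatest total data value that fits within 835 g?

333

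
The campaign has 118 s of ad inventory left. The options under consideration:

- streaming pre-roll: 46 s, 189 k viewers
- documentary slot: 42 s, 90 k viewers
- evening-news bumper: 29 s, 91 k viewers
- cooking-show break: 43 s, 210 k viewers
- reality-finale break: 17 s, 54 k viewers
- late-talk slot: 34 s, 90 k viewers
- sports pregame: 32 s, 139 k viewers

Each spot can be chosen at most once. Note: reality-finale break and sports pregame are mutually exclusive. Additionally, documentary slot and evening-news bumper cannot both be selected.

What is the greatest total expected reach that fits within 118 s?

Streaming pre-roll + evening-news bumper + cooking-show break uses 118 of the 118 s and totals 490.

490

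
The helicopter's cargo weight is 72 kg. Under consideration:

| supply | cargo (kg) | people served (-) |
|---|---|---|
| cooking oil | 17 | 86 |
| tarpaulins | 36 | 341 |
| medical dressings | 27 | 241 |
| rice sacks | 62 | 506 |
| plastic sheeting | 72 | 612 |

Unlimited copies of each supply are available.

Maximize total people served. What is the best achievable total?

The ratio ordering already packs tightly: 2×tarpaulins, 72 kg, 682.
That's the maximum — no swap from here does better than 682.

682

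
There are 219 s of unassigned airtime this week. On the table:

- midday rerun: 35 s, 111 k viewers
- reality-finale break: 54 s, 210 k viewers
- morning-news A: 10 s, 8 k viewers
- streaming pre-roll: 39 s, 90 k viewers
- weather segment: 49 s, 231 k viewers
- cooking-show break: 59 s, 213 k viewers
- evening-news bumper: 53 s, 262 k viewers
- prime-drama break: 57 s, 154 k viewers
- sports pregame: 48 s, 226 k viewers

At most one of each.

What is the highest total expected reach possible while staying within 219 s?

940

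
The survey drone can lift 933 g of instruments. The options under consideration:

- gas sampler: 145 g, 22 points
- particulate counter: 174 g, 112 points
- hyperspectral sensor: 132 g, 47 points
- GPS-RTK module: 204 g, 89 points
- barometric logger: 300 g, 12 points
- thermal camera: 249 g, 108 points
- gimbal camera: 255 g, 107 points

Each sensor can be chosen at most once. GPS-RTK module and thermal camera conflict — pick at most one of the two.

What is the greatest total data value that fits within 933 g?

Gas sampler + particulate counter + hyperspectral sensor + GPS-RTK module + gimbal camera uses 910 of the 933 g and totals 377.
An exhaustive check of the 128 subsets confirms 377.

377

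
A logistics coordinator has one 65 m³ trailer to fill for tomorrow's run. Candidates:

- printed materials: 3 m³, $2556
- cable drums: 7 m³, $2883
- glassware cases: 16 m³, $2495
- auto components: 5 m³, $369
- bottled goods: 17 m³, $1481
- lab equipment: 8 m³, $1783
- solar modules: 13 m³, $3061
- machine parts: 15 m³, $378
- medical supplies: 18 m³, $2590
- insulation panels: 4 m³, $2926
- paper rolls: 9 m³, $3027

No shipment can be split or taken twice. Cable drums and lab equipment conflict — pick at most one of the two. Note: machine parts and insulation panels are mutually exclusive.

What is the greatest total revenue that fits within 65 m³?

Printed materials + cable drums + auto components + solar modules + medical supplies + insulation panels + paper rolls uses 59 of the 65 m³ and totals 17412.
Nothing else feasible within 65 m³ beats 17412.

17412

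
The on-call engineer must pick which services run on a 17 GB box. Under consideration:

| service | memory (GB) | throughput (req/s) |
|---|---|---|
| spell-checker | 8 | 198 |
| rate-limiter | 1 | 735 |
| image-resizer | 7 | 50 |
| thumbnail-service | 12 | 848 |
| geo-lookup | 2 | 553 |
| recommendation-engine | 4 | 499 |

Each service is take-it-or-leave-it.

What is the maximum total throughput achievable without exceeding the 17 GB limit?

2136

Filling by ratio: spell-checker + rate-limiter + geo-lookup + recommendation-engine for 1985, with 2 GB left unused.
The 12 GB tied up in spell-checker and recommendation-engine is better spent on thumbnail-service — total rises to 2136 (15 GB).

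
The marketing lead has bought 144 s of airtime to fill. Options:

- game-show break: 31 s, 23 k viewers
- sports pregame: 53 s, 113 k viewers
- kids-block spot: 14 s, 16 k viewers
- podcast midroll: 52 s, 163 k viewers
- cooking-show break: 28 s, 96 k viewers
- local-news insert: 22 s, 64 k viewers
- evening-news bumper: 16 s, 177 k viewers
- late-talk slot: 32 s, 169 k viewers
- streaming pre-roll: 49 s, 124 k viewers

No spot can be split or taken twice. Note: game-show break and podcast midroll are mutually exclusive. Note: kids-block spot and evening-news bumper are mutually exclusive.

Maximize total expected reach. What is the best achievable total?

Podcast midroll + cooking-show break + evening-news bumper + late-talk slot uses 128 of the 144 s and totals 605.
Runner-up podcast midroll + local-news insert + evening-news bumper + late-talk slot tops out at 573.

605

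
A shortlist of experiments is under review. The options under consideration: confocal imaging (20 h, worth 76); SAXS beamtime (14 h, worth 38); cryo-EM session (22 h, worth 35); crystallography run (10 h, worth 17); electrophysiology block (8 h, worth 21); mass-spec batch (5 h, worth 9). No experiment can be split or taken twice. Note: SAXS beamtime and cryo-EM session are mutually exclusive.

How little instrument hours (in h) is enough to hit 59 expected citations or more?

20

Need the lightest bundle worth ≥ 59.
Taking confocal imaging gives 76 (≥ 59) for 20 h.
Any bundle with less than 20 h falls short of 59.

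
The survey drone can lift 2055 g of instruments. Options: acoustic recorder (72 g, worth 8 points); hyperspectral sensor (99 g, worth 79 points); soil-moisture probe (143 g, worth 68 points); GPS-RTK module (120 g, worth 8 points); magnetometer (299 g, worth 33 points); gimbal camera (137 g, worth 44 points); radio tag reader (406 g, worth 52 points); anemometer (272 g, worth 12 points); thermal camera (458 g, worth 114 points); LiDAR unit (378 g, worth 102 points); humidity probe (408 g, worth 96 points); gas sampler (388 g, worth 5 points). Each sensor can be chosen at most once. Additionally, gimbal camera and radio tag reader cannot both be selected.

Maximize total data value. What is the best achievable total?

544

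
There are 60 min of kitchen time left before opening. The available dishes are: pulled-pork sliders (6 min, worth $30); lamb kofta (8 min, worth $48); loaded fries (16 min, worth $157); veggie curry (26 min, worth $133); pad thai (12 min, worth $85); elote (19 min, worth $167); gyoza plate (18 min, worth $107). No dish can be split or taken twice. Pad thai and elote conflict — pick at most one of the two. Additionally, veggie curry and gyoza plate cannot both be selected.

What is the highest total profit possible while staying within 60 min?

Taking pulled-pork sliders + loaded fries + elote + gyoza plate: 59 min used, 461 in profit.
Next best is loaded fries + elote + gyoza plate at 431 (53 min) — short by 30.

461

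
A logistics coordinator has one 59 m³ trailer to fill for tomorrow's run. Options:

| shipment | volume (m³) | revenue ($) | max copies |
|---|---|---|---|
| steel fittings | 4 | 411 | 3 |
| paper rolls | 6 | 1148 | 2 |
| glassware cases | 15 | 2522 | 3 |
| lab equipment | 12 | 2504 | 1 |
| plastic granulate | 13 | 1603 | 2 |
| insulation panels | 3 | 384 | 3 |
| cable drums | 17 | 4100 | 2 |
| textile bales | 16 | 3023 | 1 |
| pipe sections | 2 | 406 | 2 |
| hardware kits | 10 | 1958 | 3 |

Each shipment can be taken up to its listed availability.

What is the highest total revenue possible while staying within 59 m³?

13068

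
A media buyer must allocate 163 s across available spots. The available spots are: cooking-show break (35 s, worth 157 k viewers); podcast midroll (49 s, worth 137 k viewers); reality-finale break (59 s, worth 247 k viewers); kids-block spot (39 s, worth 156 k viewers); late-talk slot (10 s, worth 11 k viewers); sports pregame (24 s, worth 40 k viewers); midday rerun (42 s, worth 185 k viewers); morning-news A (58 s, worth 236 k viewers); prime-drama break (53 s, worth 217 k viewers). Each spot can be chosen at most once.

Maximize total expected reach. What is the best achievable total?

Greedy by ratio would take cooking-show break + reality-finale break + sports pregame + midday rerun: 160 s used, total 629.
Replace cooking-show break and sports pregame with morning-news A: the trade gains 39 net, giving 668 at 159 s.
That's the maximum — no swap from here does better than 668.

668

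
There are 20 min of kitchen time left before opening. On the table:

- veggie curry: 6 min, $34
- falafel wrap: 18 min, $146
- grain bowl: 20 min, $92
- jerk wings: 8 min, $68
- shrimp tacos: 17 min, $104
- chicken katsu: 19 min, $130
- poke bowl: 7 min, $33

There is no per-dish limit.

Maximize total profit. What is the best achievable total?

146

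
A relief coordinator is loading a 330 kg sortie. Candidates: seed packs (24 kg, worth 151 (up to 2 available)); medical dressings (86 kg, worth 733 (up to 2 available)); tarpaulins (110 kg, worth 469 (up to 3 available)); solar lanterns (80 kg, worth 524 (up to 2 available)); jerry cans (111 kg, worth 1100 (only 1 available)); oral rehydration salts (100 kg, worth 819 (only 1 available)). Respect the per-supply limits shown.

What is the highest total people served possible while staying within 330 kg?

2803

Taking the top-ratio supplies first gives seed packs + 2×medical dressings + jerry cans for 2717 (307 kg).
The 86 kg tied up in medical dressings is better spent on oral rehydration salts — total rises to 2803 (321 kg).
Every other selection either busts 330 kg or exceeds an availability limit or fails to beat 2803.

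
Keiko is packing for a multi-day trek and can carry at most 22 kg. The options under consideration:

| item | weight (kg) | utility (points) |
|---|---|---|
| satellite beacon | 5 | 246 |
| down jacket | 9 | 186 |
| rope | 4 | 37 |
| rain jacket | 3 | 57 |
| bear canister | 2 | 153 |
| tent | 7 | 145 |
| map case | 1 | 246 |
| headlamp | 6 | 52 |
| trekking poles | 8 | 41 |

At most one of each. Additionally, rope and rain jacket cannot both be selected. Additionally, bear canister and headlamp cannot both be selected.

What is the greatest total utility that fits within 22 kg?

Ranking by ratio (utility/kg): map case 246.00, bear canister 76.50, satellite beacon 49.20.
Satellite beacon + down jacket + rain jacket + bear canister + map case uses 20 of the 22 kg and totals 888.
Next best is satellite beacon + down jacket + rope + bear canister + map case at 868 (21 kg) — short by 20.

888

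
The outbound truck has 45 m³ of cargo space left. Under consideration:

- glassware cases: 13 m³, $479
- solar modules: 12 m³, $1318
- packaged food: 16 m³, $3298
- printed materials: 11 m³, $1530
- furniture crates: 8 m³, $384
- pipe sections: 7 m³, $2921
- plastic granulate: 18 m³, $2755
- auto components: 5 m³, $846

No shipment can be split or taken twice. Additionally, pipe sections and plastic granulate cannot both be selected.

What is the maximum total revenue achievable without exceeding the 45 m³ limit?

The ratio ordering already packs tightly: packaged food + printed materials + pipe sections + auto components, 39 m³, 8595.
Runner-up solar modules + packaged food + pipe sections + auto components tops out at 8383.

8595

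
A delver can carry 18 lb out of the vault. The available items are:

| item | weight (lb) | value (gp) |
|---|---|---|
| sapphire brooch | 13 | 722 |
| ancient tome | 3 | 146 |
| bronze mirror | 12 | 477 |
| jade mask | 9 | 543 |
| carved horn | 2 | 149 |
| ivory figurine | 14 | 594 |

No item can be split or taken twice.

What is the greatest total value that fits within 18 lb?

1017

Filling by ratio: ancient tome + jade mask + carved horn for 838, with 4 lb left unused.
Dropping jade mask frees 9 lb; slotting in sapphire brooch (13 lb) lifts the total to 1017 at 18 lb.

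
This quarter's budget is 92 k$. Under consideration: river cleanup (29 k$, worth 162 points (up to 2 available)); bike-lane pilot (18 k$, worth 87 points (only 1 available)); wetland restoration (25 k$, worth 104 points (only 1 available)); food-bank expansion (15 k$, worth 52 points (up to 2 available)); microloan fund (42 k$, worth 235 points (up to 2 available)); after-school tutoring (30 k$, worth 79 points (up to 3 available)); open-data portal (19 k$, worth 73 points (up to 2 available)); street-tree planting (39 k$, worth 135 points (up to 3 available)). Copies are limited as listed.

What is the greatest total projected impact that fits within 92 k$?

484

Greedy by ratio would take 2×microloan fund: 84 k$ used, total 470.
Dropping microloan fund frees 42 k$; slotting in river cleanup + bike-lane pilot (47 k$) lifts the total to 484 at 89 k$.
Nothing else within 92 k$ beats 484.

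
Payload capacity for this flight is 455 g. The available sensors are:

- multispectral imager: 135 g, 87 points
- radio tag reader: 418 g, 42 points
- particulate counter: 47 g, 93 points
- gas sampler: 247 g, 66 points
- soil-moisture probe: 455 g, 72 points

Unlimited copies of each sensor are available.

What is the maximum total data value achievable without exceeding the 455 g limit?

837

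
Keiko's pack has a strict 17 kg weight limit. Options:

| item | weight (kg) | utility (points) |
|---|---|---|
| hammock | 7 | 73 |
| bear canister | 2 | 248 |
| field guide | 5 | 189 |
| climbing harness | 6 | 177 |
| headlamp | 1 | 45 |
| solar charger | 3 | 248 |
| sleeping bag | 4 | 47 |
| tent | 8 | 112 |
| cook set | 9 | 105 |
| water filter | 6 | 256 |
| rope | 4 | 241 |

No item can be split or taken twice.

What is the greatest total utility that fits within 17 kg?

Density check — bear canister 124.00, solar charger 82.67, rope 60.25, headlamp 45.00 are the best per kg.
The ratio ordering already packs tightly: bear canister + headlamp + solar charger + water filter + rope, 16 kg, 1038.
Runner-up bear canister + solar charger + water filter + rope tops out at 993.

1038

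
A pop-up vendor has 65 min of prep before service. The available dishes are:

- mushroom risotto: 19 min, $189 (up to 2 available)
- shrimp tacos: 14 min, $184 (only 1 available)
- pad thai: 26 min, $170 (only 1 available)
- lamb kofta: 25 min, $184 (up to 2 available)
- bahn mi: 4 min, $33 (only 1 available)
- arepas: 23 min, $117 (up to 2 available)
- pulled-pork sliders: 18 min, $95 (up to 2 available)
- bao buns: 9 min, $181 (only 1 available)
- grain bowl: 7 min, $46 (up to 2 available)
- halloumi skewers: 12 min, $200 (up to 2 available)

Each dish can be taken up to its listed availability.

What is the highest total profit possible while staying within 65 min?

Taking shrimp tacos + bahn mi + bao buns + 2×grain bowl + 2×halloumi skewers: 65 min used, 890 in profit.
Nothing else within 65 min beats 890.

890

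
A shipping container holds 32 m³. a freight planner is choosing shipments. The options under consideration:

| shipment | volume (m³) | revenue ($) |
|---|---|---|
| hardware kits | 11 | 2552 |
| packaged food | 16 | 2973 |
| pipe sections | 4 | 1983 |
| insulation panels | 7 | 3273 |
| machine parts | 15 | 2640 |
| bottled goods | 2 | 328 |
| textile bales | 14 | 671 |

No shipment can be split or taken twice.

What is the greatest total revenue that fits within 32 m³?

The ratio heuristic lands on hardware kits + pipe sections + insulation panels + bottled goods (8136) but leaves 8 m³ idle.
Replace hardware kits with packaged food: the trade gains 421 net, giving 8557 at 29 m³.
The closest alternative, packaged food + pipe sections + insulation panels, reaches only 8229.

8557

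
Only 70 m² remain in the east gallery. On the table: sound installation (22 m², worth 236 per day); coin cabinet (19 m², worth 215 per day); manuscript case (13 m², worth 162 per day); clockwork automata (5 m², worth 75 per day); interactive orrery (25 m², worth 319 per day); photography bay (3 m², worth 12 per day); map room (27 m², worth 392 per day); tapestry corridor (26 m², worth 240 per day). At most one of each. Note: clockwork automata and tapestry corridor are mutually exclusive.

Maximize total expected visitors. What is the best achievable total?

Ranking by ratio (expected visitors/m²): clockwork automata 15.00, map room 14.52, interactive orrery 12.76.
Taking manuscript case + clockwork automata + interactive orrery + map room: 70 m² used, 948 in expected visitors.
The closest alternative, manuscript case + interactive orrery + photography bay + map room, reaches only 885.

948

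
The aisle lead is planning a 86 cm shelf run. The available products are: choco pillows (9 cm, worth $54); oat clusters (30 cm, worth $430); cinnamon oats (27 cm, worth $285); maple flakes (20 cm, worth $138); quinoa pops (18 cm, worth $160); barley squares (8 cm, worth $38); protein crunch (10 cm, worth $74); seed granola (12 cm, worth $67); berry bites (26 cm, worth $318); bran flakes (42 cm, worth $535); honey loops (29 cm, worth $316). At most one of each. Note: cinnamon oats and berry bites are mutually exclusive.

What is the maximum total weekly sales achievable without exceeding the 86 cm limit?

A density-first pass picks oat clusters + protein crunch + bran flakes — 1039 at 82 cm.
Replace protein crunch and bran flakes with berry bites + honey loops: the trade gains 25 net, giving 1064 at 85 cm.
The spare 1 cm is too small for any remaining product, and no feasible exchange beats 1064.

1064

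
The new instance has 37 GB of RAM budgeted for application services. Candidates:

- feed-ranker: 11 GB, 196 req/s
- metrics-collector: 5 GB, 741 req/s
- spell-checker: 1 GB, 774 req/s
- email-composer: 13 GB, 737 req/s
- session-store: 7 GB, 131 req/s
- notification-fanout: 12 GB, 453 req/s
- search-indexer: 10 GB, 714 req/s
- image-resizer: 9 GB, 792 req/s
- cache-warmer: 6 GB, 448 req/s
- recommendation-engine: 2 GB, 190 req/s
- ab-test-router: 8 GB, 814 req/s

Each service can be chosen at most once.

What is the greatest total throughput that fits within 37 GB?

4025

Ranking by ratio (throughput/GB): spell-checker 774.00, metrics-collector 148.20, ab-test-router 101.75, recommendation-engine 95.00.
The ratio heuristic lands on metrics-collector + spell-checker + image-resizer + cache-warmer + recommendation-engine + ab-test-router (3759) but leaves 6 GB idle.
Dropping cache-warmer frees 6 GB; slotting in search-indexer (10 GB) lifts the total to 4025 at 35 GB.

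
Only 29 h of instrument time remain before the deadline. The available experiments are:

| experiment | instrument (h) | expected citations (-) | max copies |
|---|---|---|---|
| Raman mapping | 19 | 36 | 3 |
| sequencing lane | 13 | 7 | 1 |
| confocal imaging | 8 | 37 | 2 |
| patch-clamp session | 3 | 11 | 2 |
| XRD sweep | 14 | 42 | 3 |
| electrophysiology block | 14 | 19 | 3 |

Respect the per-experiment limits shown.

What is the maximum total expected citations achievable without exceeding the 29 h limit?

By expected citations per h: confocal imaging 4.62, patch-clamp session 3.67, XRD sweep 3.00 lead.
The ratio heuristic lands on 2×confocal imaging + 2×patch-clamp session (96) but leaves 7 h idle.
The 8 h tied up in confocal imaging is better spent on XRD sweep — total rises to 101 (28 h).

101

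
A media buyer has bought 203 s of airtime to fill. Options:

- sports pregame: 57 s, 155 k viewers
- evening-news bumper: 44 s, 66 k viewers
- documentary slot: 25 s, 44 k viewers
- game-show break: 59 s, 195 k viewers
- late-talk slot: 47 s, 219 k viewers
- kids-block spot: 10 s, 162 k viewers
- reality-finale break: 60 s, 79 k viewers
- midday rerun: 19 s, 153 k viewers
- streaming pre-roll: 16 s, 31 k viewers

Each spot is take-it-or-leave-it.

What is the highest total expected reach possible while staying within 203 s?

884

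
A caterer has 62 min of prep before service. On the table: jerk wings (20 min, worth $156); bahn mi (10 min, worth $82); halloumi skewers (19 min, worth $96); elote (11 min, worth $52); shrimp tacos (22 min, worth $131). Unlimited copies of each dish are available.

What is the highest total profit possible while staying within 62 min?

492

Best packing: 6×bahn mi — 60 min, 492 total.
No other feasible combination exceeds 492.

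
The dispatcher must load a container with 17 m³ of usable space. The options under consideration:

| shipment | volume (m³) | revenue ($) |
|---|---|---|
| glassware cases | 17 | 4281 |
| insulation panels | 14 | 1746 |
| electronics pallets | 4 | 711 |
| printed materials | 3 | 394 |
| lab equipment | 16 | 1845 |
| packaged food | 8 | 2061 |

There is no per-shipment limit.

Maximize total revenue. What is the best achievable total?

The ratio heuristic lands on 2×packaged food (4122) but leaves 1 m³ idle.
Dropping 2×packaged food frees 16 m³; slotting in glassware cases (17 m³) lifts the total to 4281 at 17 m³.
No other feasible combination exceeds 4281.

4281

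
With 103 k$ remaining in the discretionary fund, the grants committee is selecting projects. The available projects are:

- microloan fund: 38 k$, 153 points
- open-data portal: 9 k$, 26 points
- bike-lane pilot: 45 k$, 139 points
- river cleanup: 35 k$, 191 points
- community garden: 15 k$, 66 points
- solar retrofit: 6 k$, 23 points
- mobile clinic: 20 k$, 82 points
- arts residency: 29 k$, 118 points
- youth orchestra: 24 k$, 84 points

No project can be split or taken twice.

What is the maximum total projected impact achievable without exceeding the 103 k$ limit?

462

Density check — river cleanup 5.46, community garden 4.40, mobile clinic 4.10 are the best per k$.
Filling by ratio: river cleanup + community garden + mobile clinic + arts residency for 457, with 4 k$ left unused.
The 35 k$ tied up in community garden and mobile clinic is better spent on microloan fund — total rises to 462 (102 k$).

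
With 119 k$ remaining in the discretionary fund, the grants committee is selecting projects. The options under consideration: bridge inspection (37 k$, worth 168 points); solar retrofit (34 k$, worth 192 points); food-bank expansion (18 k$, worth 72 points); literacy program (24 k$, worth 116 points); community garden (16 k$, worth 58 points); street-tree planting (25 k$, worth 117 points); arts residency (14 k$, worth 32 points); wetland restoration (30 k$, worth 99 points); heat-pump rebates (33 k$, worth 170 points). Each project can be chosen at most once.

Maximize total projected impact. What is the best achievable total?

595

Best packing: solar retrofit + literacy program + street-tree planting + heat-pump rebates — 116 k$, 595 total.
The closest alternative, bridge inspection + literacy program + street-tree planting + heat-pump rebates, reaches only 571.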